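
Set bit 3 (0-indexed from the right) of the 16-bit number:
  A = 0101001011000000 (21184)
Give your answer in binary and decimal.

Mask = 1 << 3 = 0000000000001000
Bit 3 of A is 0, so OR-ing with the mask flips it to 1.
  0101001011000000
| 0000000000001000
------------------
  0101001011001000

Answer: 0101001011001000 (21192)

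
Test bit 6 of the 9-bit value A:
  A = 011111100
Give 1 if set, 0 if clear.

Bit 6 is the 7th from the right.
  011111100
    ^
That bit is 1.

Answer: 1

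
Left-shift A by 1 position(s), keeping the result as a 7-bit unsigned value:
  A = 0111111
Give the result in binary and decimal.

Shift left by 1: drop the top 1 bit(s), append 1 zero(s) on the right.
  0111111  ->  discard [0], keep [111111], append 0
= 1111110

Answer: 1111110 (126)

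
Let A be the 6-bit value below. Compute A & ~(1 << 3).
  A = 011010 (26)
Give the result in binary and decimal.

Mask = ~(1 << 3) = 110111
Bit 3 of A is 1, so AND-ing with the mask clears it to 0.
  011010
& 110111
--------
  010010

Answer: 010010 (18)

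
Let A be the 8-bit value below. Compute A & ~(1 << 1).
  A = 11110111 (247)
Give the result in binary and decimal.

Mask = ~(1 << 1) = 11111101
Bit 1 of A is 1, so AND-ing with the mask clears it to 0.
  11110111
& 11111101
----------
  11110101

Answer: 11110101 (245)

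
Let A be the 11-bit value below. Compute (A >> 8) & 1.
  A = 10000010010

Bit 8 is the 9th from the right.
  10000010010
    ^
That bit is 0.

Answer: 0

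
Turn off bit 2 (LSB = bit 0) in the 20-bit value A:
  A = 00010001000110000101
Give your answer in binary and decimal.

Mask = ~(1 << 2) = 11111111111111111011
Bit 2 of A is 1, so AND-ing with the mask clears it to 0.
  00010001000110000101
& 11111111111111111011
----------------------
  00010001000110000001

Answer: 00010001000110000001 (70017)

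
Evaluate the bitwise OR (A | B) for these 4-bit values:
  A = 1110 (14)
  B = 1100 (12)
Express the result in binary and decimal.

Apply | to each column (1 where either bit is 1):
  1110
| 1100
------
  1110

Answer: 1110 (14)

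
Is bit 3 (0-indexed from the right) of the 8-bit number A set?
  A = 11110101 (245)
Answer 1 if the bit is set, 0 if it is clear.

Bit 3 is the 4th from the right.
  11110101
      ^
That bit is 0.

Answer: 0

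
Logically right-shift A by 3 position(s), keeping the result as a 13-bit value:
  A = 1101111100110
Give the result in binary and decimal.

Logical shift right by 3: drop the bottom 3 bit(s), prepend 3 zero(s) on the left.
  1101111100110  ->  keep [1101111100], discard [110], prepend 000
= 0001101111100

Answer: 0001101111100 (892)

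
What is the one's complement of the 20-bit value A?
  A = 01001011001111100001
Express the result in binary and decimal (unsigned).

Flip each bit (0->1, 1->0):
  01001011001111100001
  10110100110000011110

Answer: 10110100110000011110 (740382)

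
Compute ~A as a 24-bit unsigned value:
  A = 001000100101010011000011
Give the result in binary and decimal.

Flip each bit (0->1, 1->0):
  001000100101010011000011
  110111011010101100111100

Answer: 110111011010101100111100 (14527292)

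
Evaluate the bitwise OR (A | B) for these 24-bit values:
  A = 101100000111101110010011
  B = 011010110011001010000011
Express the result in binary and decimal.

Apply | to each column (1 where either bit is 1):
  101100000111101110010011
| 011010110011001010000011
--------------------------
  111110110111101110010011

Answer: 111110110111101110010011 (16481171)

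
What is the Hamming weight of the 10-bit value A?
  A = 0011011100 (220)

0011011100
1-bits at positions (from bit 0 = LSB): 2, 3, 4, 6, 7
Count = 5

Answer: 5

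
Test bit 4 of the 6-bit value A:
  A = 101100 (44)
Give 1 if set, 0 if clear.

Bit 4 is the 5th from the right.
  101100
   ^
That bit is 0.

Answer: 0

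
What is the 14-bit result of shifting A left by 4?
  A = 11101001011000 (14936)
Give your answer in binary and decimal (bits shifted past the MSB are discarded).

Shift left by 4: drop the top 4 bit(s), append 4 zero(s) on the right.
  11101001011000  ->  discard [1110], keep [1001011000], append 0000
= 10010110000000

Answer: 10010110000000 (9600)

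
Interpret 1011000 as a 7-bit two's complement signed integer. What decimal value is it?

MSB is 1, so the value is negative. Find the magnitude:
1. Invert bits:  0100111
2. Add 1:        0101000  = 40
3. Apply sign:   -40

Answer: -40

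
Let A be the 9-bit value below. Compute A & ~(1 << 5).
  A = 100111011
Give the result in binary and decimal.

Mask = ~(1 << 5) = 111011111
Bit 5 of A is 1, so AND-ing with the mask clears it to 0.
  100111011
& 111011111
-----------
  100011011

Answer: 100011011 (283)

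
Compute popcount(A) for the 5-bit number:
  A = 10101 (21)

10101
1-bits at positions (from bit 0 = LSB): 0, 2, 4
Count = 3

Answer: 3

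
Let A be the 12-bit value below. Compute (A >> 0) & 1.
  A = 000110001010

Bit 0 is the 1st from the right.
  000110001010
             ^
That bit is 0.

Answer: 0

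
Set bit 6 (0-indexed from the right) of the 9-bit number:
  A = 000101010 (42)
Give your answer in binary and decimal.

Mask = 1 << 6 = 001000000
Bit 6 of A is 0, so OR-ing with the mask flips it to 1.
  000101010
| 001000000
-----------
  001101010

Answer: 001101010 (106)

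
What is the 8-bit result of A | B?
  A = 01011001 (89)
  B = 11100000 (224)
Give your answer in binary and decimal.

Apply | to each column (1 where either bit is 1):
  01011001
| 11100000
----------
  11111001

Answer: 11111001 (249)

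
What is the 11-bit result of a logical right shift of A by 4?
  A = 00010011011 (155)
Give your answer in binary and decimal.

Logical shift right by 4: drop the bottom 4 bit(s), prepend 4 zero(s) on the left.
  00010011011  ->  keep [0001001], discard [1011], prepend 0000
= 00000001001

Answer: 00000001001 (9)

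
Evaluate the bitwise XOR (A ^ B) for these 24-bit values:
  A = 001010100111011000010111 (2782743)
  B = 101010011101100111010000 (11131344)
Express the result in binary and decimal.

Apply ^ to each column (1 where bits differ):
  001010100111011000010111
^ 101010011101100111010000
--------------------------
  100000111010111111000111

Answer: 100000111010111111000111 (8630215)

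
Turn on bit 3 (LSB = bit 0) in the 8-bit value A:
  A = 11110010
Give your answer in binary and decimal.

Mask = 1 << 3 = 00001000
Bit 3 of A is 0, so OR-ing with the mask flips it to 1.
  11110010
| 00001000
----------
  11111010

Answer: 11111010 (250)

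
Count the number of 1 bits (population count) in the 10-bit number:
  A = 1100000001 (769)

1100000001
1-bits at positions (from bit 0 = LSB): 0, 8, 9
Count = 3

Answer: 3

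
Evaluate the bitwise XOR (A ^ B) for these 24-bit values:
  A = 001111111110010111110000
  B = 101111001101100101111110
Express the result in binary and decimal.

Apply ^ to each column (1 where bits differ):
  001111111110010111110000
^ 101111001101100101111110
--------------------------
  100000110011110010001110

Answer: 100000110011110010001110 (8600718)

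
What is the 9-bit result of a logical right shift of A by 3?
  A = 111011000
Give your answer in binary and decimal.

Logical shift right by 3: drop the bottom 3 bit(s), prepend 3 zero(s) on the left.
  111011000  ->  keep [111011], discard [000], prepend 000
= 000111011

Answer: 000111011 (59)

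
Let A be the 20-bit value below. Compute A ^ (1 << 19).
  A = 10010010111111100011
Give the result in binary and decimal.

Mask = 1 << 19 = 10000000000000000000
Bit 19 of A is 1; XOR with the mask flips it to 0.
  10010010111111100011
^ 10000000000000000000
----------------------
  00010010111111100011

Answer: 00010010111111100011 (77795)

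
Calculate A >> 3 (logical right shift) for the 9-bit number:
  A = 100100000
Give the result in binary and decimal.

Logical shift right by 3: drop the bottom 3 bit(s), prepend 3 zero(s) on the left.
  100100000  ->  keep [100100], discard [000], prepend 000
= 000100100

Answer: 000100100 (36)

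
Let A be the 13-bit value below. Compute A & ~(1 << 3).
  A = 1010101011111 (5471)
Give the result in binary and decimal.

Mask = ~(1 << 3) = 1111111110111
Bit 3 of A is 1, so AND-ing with the mask clears it to 0.
  1010101011111
& 1111111110111
---------------
  1010101010111

Answer: 1010101010111 (5463)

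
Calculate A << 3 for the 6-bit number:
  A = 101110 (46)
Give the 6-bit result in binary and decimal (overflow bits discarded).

Shift left by 3: drop the top 3 bit(s), append 3 zero(s) on the right.
  101110  ->  discard [101], keep [110], append 000
= 110000

Answer: 110000 (48)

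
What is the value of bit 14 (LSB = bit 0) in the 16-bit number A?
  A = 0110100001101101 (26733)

Bit 14 is the 15th from the right.
  0110100001101101
   ^
That bit is 1.

Answer: 1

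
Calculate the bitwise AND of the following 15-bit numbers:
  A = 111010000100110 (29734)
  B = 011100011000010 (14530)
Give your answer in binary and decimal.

Apply & to each column (1 only where both bits are 1):
  111010000100110
& 011100011000010
-----------------
  011000000000010

Answer: 011000000000010 (12290)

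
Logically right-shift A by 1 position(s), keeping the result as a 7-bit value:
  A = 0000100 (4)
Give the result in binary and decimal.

Logical shift right by 1: drop the bottom 1 bit(s), prepend 1 zero(s) on the left.
  0000100  ->  keep [000010], discard [0], prepend 0
= 0000010

Answer: 0000010 (2)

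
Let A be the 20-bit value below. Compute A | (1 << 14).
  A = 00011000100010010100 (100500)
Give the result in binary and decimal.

Mask = 1 << 14 = 00000100000000000000
Bit 14 of A is 0, so OR-ing with the mask flips it to 1.
  00011000100010010100
| 00000100000000000000
----------------------
  00011100100010010100

Answer: 00011100100010010100 (116884)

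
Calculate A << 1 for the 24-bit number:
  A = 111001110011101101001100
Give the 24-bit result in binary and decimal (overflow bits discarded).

Shift left by 1: drop the top 1 bit(s), append 1 zero(s) on the right.
  111001110011101101001100  ->  discard [1], keep [11001110011101101001100], append 0
= 110011100111011010011000

Answer: 110011100111011010011000 (13530776)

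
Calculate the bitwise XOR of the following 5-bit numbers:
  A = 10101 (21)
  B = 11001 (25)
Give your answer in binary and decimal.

Apply ^ to each column (1 where bits differ):
  10101
^ 11001
-------
  01100

Answer: 01100 (12)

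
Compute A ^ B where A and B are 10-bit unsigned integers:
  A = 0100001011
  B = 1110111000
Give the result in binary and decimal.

Apply ^ to each column (1 where bits differ):
  0100001011
^ 1110111000
------------
  1010110011

Answer: 1010110011 (691)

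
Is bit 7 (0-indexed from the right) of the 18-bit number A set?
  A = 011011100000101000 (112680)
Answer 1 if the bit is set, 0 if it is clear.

Bit 7 is the 8th from the right.
  011011100000101000
            ^
That bit is 0.

Answer: 0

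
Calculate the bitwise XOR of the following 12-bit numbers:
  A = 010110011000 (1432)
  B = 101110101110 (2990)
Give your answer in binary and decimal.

Apply ^ to each column (1 where bits differ):
  010110011000
^ 101110101110
--------------
  111000110110

Answer: 111000110110 (3638)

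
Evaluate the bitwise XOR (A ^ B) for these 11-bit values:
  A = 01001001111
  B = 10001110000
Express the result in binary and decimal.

Apply ^ to each column (1 where bits differ):
  01001001111
^ 10001110000
-------------
  11000111111

Answer: 11000111111 (1599)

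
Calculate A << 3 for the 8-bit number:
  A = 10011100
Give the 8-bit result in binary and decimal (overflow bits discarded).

Shift left by 3: drop the top 3 bit(s), append 3 zero(s) on the right.
  10011100  ->  discard [100], keep [11100], append 000
= 11100000

Answer: 11100000 (224)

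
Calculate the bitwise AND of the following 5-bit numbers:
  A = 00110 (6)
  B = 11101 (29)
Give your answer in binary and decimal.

Apply & to each column (1 only where both bits are 1):
  00110
& 11101
-------
  00100

Answer: 00100 (4)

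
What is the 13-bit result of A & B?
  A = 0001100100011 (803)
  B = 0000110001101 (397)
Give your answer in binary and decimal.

Apply & to each column (1 only where both bits are 1):
  0001100100011
& 0000110001101
---------------
  0000100000001

Answer: 0000100000001 (257)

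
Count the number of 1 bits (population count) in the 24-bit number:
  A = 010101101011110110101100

010101101011110110101100
1-bits at positions (from bit 0 = LSB): 2, 3, 5, 7, 8, 10, 11, 12, 13, 15, 17, 18, 20, 22
Count = 14

Answer: 14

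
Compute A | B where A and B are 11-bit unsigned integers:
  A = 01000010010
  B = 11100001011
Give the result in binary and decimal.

Apply | to each column (1 where either bit is 1):
  01000010010
| 11100001011
-------------
  11100011011

Answer: 11100011011 (1819)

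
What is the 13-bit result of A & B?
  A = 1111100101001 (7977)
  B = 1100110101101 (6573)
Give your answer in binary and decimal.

Apply & to each column (1 only where both bits are 1):
  1111100101001
& 1100110101101
---------------
  1100100101001

Answer: 1100100101001 (6441)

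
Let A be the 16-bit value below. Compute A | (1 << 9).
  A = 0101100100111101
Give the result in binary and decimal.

Mask = 1 << 9 = 0000001000000000
Bit 9 of A is 0, so OR-ing with the mask flips it to 1.
  0101100100111101
| 0000001000000000
------------------
  0101101100111101

Answer: 0101101100111101 (23357)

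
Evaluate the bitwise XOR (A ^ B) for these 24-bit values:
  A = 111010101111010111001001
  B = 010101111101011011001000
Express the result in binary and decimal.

Apply ^ to each column (1 where bits differ):
  111010101111010111001001
^ 010101111101011011001000
--------------------------
  101111010010001100000001

Answer: 101111010010001100000001 (12395265)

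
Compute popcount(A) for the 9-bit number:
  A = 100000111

100000111
1-bits at positions (from bit 0 = LSB): 0, 1, 2, 8
Count = 4

Answer: 4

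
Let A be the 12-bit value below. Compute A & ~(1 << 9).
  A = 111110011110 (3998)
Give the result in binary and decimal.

Mask = ~(1 << 9) = 110111111111
Bit 9 of A is 1, so AND-ing with the mask clears it to 0.
  111110011110
& 110111111111
--------------
  110110011110

Answer: 110110011110 (3486)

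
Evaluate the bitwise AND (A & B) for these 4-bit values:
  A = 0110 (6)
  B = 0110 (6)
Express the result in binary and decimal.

Apply & to each column (1 only where both bits are 1):
  0110
& 0110
------
  0110

Answer: 0110 (6)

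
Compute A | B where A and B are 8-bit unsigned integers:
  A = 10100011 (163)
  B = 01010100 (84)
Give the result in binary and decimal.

Apply | to each column (1 where either bit is 1):
  10100011
| 01010100
----------
  11110111

Answer: 11110111 (247)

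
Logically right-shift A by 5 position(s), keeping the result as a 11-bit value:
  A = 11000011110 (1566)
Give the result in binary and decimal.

Logical shift right by 5: drop the bottom 5 bit(s), prepend 5 zero(s) on the left.
  11000011110  ->  keep [110000], discard [11110], prepend 00000
= 00000110000

Answer: 00000110000 (48)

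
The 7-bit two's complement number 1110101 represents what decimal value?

MSB is 1, so the value is negative. Find the magnitude:
1. Invert bits:  0001010
2. Add 1:        0001011  = 11
3. Apply sign:   -11

Answer: -11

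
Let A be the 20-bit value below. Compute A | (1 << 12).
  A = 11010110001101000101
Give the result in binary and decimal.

Mask = 1 << 12 = 00000001000000000000
Bit 12 of A is 0, so OR-ing with the mask flips it to 1.
  11010110001101000101
| 00000001000000000000
----------------------
  11010111001101000101

Answer: 11010111001101000101 (881477)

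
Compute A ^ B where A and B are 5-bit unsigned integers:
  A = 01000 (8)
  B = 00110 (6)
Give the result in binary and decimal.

Apply ^ to each column (1 where bits differ):
  01000
^ 00110
-------
  01110

Answer: 01110 (14)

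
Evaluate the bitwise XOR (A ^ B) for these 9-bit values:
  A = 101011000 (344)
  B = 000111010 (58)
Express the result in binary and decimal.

Apply ^ to each column (1 where bits differ):
  101011000
^ 000111010
-----------
  101100010

Answer: 101100010 (354)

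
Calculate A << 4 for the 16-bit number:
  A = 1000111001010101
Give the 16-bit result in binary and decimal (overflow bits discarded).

Shift left by 4: drop the top 4 bit(s), append 4 zero(s) on the right.
  1000111001010101  ->  discard [1000], keep [111001010101], append 0000
= 1110010101010000

Answer: 1110010101010000 (58704)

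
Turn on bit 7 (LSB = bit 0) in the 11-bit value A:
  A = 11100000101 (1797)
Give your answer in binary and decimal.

Mask = 1 << 7 = 00010000000
Bit 7 of A is 0, so OR-ing with the mask flips it to 1.
  11100000101
| 00010000000
-------------
  11110000101

Answer: 11110000101 (1925)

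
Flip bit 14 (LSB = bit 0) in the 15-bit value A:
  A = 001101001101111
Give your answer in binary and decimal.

Mask = 1 << 14 = 100000000000000
Bit 14 of A is 0; XOR with the mask flips it to 1.
  001101001101111
^ 100000000000000
-----------------
  101101001101111

Answer: 101101001101111 (23151)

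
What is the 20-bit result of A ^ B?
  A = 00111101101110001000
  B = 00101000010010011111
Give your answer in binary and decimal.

Apply ^ to each column (1 where bits differ):
  00111101101110001000
^ 00101000010010011111
----------------------
  00010101111100010111

Answer: 00010101111100010111 (89879)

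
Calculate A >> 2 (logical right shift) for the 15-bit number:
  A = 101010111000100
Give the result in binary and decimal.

Logical shift right by 2: drop the bottom 2 bit(s), prepend 2 zero(s) on the left.
  101010111000100  ->  keep [1010101110001], discard [00], prepend 00
= 001010101110001

Answer: 001010101110001 (5489)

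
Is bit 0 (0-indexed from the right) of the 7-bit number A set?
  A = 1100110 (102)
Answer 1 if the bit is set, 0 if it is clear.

Bit 0 is the 1st from the right.
  1100110
        ^
That bit is 0.

Answer: 0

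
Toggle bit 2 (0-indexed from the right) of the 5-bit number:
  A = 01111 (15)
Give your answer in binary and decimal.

Mask = 1 << 2 = 00100
Bit 2 of A is 1; XOR with the mask flips it to 0.
  01111
^ 00100
-------
  01011

Answer: 01011 (11)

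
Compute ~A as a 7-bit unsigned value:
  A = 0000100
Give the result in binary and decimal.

Flip each bit (0->1, 1->0):
  0000100
  1111011

Answer: 1111011 (123)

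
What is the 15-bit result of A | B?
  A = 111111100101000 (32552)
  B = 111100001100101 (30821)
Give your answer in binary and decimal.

Apply | to each column (1 where either bit is 1):
  111111100101000
| 111100001100101
-----------------
  111111101101101

Answer: 111111101101101 (32621)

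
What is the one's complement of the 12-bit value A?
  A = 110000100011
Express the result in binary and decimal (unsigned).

Flip each bit (0->1, 1->0):
  110000100011
  001111011100

Answer: 001111011100 (988)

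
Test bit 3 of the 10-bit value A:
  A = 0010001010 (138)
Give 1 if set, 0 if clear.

Bit 3 is the 4th from the right.
  0010001010
        ^
That bit is 1.

Answer: 1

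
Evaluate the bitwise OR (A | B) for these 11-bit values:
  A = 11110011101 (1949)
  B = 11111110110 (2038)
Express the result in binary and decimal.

Apply | to each column (1 where either bit is 1):
  11110011101
| 11111110110
-------------
  11111111111

Answer: 11111111111 (2047)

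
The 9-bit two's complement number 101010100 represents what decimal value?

MSB is 1, so the value is negative. Find the magnitude:
1. Invert bits:  010101011
2. Add 1:        010101100  = 172
3. Apply sign:   -172

Answer: -172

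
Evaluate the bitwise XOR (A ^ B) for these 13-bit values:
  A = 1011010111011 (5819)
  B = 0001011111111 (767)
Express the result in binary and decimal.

Apply ^ to each column (1 where bits differ):
  1011010111011
^ 0001011111111
---------------
  1010001000100

Answer: 1010001000100 (5188)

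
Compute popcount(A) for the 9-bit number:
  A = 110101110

110101110
1-bits at positions (from bit 0 = LSB): 1, 2, 3, 5, 7, 8
Count = 6

Answer: 6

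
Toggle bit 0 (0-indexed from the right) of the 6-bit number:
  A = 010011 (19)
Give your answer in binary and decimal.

Mask = 1 << 0 = 000001
Bit 0 of A is 1; XOR with the mask flips it to 0.
  010011
^ 000001
--------
  010010

Answer: 010010 (18)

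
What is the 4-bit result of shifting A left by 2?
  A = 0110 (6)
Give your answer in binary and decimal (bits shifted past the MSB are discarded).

Shift left by 2: drop the top 2 bit(s), append 2 zero(s) on the right.
  0110  ->  discard [01], keep [10], append 00
= 1000

Answer: 1000 (8)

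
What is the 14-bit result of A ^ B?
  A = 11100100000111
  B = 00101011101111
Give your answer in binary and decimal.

Apply ^ to each column (1 where bits differ):
  11100100000111
^ 00101011101111
----------------
  11001111101000

Answer: 11001111101000 (13288)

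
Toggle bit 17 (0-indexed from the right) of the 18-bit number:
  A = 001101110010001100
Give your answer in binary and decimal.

Mask = 1 << 17 = 100000000000000000
Bit 17 of A is 0; XOR with the mask flips it to 1.
  001101110010001100
^ 100000000000000000
--------------------
  101101110010001100

Answer: 101101110010001100 (187532)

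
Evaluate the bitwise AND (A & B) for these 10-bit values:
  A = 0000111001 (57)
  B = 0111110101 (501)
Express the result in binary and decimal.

Apply & to each column (1 only where both bits are 1):
  0000111001
& 0111110101
------------
  0000110001

Answer: 0000110001 (49)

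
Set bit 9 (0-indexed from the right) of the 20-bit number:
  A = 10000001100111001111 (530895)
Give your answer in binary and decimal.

Mask = 1 << 9 = 00000000001000000000
Bit 9 of A is 0, so OR-ing with the mask flips it to 1.
  10000001100111001111
| 00000000001000000000
----------------------
  10000001101111001111

Answer: 10000001101111001111 (531407)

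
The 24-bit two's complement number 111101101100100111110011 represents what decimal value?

MSB is 1, so the value is negative. Find the magnitude:
1. Invert bits:  000010010011011000001100
2. Add 1:        000010010011011000001101  = 603661
3. Apply sign:   -603661

Answer: -603661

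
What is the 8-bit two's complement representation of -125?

1. Binary of +125:  01111101
2. Invert bits:     10000010
3. Add 1:           10000011

Answer: 10000011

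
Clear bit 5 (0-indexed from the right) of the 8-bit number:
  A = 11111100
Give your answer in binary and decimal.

Mask = ~(1 << 5) = 11011111
Bit 5 of A is 1, so AND-ing with the mask clears it to 0.
  11111100
& 11011111
----------
  11011100

Answer: 11011100 (220)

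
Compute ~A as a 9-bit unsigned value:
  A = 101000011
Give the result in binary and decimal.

Flip each bit (0->1, 1->0):
  101000011
  010111100

Answer: 010111100 (188)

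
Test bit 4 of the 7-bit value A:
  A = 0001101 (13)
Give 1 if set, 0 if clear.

Bit 4 is the 5th from the right.
  0001101
    ^
That bit is 0.

Answer: 0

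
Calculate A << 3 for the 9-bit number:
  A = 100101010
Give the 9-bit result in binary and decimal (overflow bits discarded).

Shift left by 3: drop the top 3 bit(s), append 3 zero(s) on the right.
  100101010  ->  discard [100], keep [101010], append 000
= 101010000

Answer: 101010000 (336)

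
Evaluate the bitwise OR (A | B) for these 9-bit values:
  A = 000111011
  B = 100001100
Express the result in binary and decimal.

Apply | to each column (1 where either bit is 1):
  000111011
| 100001100
-----------
  100111111

Answer: 100111111 (319)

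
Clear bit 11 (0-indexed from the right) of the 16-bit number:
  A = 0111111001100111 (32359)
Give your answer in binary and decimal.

Mask = ~(1 << 11) = 1111011111111111
Bit 11 of A is 1, so AND-ing with the mask clears it to 0.
  0111111001100111
& 1111011111111111
------------------
  0111011001100111

Answer: 0111011001100111 (30311)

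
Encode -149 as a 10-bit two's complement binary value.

1. Binary of +149:  0010010101
2. Invert bits:     1101101010
3. Add 1:           1101101011

Answer: 1101101011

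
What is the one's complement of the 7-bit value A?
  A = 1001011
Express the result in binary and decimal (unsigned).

Flip each bit (0->1, 1->0):
  1001011
  0110100

Answer: 0110100 (52)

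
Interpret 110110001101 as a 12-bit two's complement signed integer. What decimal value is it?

MSB is 1, so the value is negative. Find the magnitude:
1. Invert bits:  001001110010
2. Add 1:        001001110011  = 627
3. Apply sign:   -627

Answer: -627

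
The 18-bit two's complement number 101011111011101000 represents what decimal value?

MSB is 1, so the value is negative. Find the magnitude:
1. Invert bits:  010100000100010111
2. Add 1:        010100000100011000  = 82200
3. Apply sign:   -82200

Answer: -82200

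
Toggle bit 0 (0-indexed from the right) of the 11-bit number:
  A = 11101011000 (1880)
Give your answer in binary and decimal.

Mask = 1 << 0 = 00000000001
Bit 0 of A is 0; XOR with the mask flips it to 1.
  11101011000
^ 00000000001
-------------
  11101011001

Answer: 11101011001 (1881)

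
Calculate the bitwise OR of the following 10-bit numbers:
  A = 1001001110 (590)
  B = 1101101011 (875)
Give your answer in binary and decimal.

Apply | to each column (1 where either bit is 1):
  1001001110
| 1101101011
------------
  1101101111

Answer: 1101101111 (879)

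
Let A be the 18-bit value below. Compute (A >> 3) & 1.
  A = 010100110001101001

Bit 3 is the 4th from the right.
  010100110001101001
                ^
That bit is 1.

Answer: 1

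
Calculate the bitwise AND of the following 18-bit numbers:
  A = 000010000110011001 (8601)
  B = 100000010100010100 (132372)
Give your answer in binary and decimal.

Apply & to each column (1 only where both bits are 1):
  000010000110011001
& 100000010100010100
--------------------
  000000000100010000

Answer: 000000000100010000 (272)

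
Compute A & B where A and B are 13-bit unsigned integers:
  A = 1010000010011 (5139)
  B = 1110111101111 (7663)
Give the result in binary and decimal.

Apply & to each column (1 only where both bits are 1):
  1010000010011
& 1110111101111
---------------
  1010000000011

Answer: 1010000000011 (5123)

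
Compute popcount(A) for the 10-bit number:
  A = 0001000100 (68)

0001000100
1-bits at positions (from bit 0 = LSB): 2, 6
Count = 2

Answer: 2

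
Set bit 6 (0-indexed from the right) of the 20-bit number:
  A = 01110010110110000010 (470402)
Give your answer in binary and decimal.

Mask = 1 << 6 = 00000000000001000000
Bit 6 of A is 0, so OR-ing with the mask flips it to 1.
  01110010110110000010
| 00000000000001000000
----------------------
  01110010110111000010

Answer: 01110010110111000010 (470466)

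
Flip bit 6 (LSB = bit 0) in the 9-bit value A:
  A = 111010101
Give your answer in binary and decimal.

Mask = 1 << 6 = 001000000
Bit 6 of A is 1; XOR with the mask flips it to 0.
  111010101
^ 001000000
-----------
  110010101

Answer: 110010101 (405)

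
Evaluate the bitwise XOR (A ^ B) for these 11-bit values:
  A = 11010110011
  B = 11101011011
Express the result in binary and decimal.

Apply ^ to each column (1 where bits differ):
  11010110011
^ 11101011011
-------------
  00111101000

Answer: 00111101000 (488)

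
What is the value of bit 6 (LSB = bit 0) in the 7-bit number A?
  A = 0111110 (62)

Bit 6 is the 7th from the right.
  0111110
  ^
That bit is 0.

Answer: 0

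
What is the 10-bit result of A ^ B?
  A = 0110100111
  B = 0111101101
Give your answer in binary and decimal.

Apply ^ to each column (1 where bits differ):
  0110100111
^ 0111101101
------------
  0001001010

Answer: 0001001010 (74)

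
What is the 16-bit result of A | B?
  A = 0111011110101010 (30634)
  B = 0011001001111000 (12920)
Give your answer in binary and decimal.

Apply | to each column (1 where either bit is 1):
  0111011110101010
| 0011001001111000
------------------
  0111011111111010

Answer: 0111011111111010 (30714)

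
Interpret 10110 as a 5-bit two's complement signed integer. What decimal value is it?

MSB is 1, so the value is negative. Find the magnitude:
1. Invert bits:  01001
2. Add 1:        01010  = 10
3. Apply sign:   -10

Answer: -10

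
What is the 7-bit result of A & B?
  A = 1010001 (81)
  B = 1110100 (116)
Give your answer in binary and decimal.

Apply & to each column (1 only where both bits are 1):
  1010001
& 1110100
---------
  1010000

Answer: 1010000 (80)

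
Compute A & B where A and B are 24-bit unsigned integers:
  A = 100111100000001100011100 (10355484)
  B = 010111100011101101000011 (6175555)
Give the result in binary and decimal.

Apply & to each column (1 only where both bits are 1):
  100111100000001100011100
& 010111100011101101000011
--------------------------
  000111100000001100000000

Answer: 000111100000001100000000 (1966848)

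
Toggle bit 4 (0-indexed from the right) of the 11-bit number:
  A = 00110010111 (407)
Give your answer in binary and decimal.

Mask = 1 << 4 = 00000010000
Bit 4 of A is 1; XOR with the mask flips it to 0.
  00110010111
^ 00000010000
-------------
  00110000111

Answer: 00110000111 (391)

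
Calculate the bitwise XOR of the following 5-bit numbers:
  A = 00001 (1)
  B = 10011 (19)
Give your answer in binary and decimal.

Apply ^ to each column (1 where bits differ):
  00001
^ 10011
-------
  10010

Answer: 10010 (18)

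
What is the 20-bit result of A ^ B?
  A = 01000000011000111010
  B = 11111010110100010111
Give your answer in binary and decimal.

Apply ^ to each column (1 where bits differ):
  01000000011000111010
^ 11111010110100010111
----------------------
  10111010101100101101

Answer: 10111010101100101101 (764717)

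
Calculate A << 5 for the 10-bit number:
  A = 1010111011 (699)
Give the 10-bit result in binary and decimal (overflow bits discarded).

Shift left by 5: drop the top 5 bit(s), append 5 zero(s) on the right.
  1010111011  ->  discard [10101], keep [11011], append 00000
= 1101100000

Answer: 1101100000 (864)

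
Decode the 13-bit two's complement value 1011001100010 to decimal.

MSB is 1, so the value is negative. Find the magnitude:
1. Invert bits:  0100110011101
2. Add 1:        0100110011110  = 2462
3. Apply sign:   -2462

Answer: -2462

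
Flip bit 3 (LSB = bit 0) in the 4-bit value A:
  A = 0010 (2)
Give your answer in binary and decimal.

Mask = 1 << 3 = 1000
Bit 3 of A is 0; XOR with the mask flips it to 1.
  0010
^ 1000
------
  1010

Answer: 1010 (10)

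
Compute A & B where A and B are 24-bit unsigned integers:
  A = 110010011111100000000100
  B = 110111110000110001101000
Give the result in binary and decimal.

Apply & to each column (1 only where both bits are 1):
  110010011111100000000100
& 110111110000110001101000
--------------------------
  110010010000100000000000

Answer: 110010010000100000000000 (13174784)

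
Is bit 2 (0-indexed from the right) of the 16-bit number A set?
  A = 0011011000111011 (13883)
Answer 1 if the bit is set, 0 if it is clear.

Bit 2 is the 3rd from the right.
  0011011000111011
               ^
That bit is 0.

Answer: 0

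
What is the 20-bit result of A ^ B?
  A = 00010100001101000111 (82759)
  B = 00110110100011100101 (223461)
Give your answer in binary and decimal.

Apply ^ to each column (1 where bits differ):
  00010100001101000111
^ 00110110100011100101
----------------------
  00100010101110100010

Answer: 00100010101110100010 (142242)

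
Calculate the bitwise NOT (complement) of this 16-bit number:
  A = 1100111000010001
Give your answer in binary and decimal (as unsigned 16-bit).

Flip each bit (0->1, 1->0):
  1100111000010001
  0011000111101110

Answer: 0011000111101110 (12782)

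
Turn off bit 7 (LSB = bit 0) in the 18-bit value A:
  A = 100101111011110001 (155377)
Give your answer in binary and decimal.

Mask = ~(1 << 7) = 111111111101111111
Bit 7 of A is 1, so AND-ing with the mask clears it to 0.
  100101111011110001
& 111111111101111111
--------------------
  100101111001110001

Answer: 100101111001110001 (155249)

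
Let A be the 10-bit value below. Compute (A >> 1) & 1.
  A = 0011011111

Bit 1 is the 2nd from the right.
  0011011111
          ^
That bit is 1.

Answer: 1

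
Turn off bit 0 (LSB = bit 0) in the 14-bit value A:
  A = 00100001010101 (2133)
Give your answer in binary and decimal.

Mask = ~(1 << 0) = 11111111111110
Bit 0 of A is 1, so AND-ing with the mask clears it to 0.
  00100001010101
& 11111111111110
----------------
  00100001010100

Answer: 00100001010100 (2132)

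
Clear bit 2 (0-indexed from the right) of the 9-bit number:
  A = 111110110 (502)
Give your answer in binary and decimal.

Mask = ~(1 << 2) = 111111011
Bit 2 of A is 1, so AND-ing with the mask clears it to 0.
  111110110
& 111111011
-----------
  111110010

Answer: 111110010 (498)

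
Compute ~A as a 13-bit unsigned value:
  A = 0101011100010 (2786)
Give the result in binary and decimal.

Flip each bit (0->1, 1->0):
  0101011100010
  1010100011101

Answer: 1010100011101 (5405)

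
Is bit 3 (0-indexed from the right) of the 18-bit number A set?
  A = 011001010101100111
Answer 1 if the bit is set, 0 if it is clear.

Bit 3 is the 4th from the right.
  011001010101100111
                ^
That bit is 0.

Answer: 0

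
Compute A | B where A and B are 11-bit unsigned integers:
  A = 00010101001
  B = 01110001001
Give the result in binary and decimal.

Apply | to each column (1 where either bit is 1):
  00010101001
| 01110001001
-------------
  01110101001

Answer: 01110101001 (937)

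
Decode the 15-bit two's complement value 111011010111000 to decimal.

MSB is 1, so the value is negative. Find the magnitude:
1. Invert bits:  000100101000111
2. Add 1:        000100101001000  = 2376
3. Apply sign:   -2376

Answer: -2376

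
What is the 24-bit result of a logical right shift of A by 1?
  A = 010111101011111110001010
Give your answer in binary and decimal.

Logical shift right by 1: drop the bottom 1 bit(s), prepend 1 zero(s) on the left.
  010111101011111110001010  ->  keep [01011110101111111000101], discard [0], prepend 0
= 001011110101111111000101

Answer: 001011110101111111000101 (3104709)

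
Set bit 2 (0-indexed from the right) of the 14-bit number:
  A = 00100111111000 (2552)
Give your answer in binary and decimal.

Mask = 1 << 2 = 00000000000100
Bit 2 of A is 0, so OR-ing with the mask flips it to 1.
  00100111111000
| 00000000000100
----------------
  00100111111100

Answer: 00100111111100 (2556)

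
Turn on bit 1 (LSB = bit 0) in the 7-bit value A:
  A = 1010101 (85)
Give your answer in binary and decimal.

Mask = 1 << 1 = 0000010
Bit 1 of A is 0, so OR-ing with the mask flips it to 1.
  1010101
| 0000010
---------
  1010111

Answer: 1010111 (87)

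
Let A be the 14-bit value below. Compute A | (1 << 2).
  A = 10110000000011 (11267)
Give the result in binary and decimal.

Mask = 1 << 2 = 00000000000100
Bit 2 of A is 0, so OR-ing with the mask flips it to 1.
  10110000000011
| 00000000000100
----------------
  10110000000111

Answer: 10110000000111 (11271)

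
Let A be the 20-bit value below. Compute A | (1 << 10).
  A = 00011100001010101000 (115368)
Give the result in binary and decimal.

Mask = 1 << 10 = 00000000010000000000
Bit 10 of A is 0, so OR-ing with the mask flips it to 1.
  00011100001010101000
| 00000000010000000000
----------------------
  00011100011010101000

Answer: 00011100011010101000 (116392)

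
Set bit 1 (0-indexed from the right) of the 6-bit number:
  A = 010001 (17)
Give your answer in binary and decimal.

Mask = 1 << 1 = 000010
Bit 1 of A is 0, so OR-ing with the mask flips it to 1.
  010001
| 000010
--------
  010011

Answer: 010011 (19)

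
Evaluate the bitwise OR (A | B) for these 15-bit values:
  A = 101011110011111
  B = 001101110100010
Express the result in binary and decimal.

Apply | to each column (1 where either bit is 1):
  101011110011111
| 001101110100010
-----------------
  101111110111111

Answer: 101111110111111 (24511)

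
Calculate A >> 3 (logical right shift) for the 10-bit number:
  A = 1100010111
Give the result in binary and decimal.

Logical shift right by 3: drop the bottom 3 bit(s), prepend 3 zero(s) on the left.
  1100010111  ->  keep [1100010], discard [111], prepend 000
= 0001100010

Answer: 0001100010 (98)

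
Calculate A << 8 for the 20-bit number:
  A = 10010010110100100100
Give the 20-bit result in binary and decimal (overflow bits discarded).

Shift left by 8: drop the top 8 bit(s), append 8 zero(s) on the right.
  10010010110100100100  ->  discard [10010010], keep [110100100100], append 00000000
= 11010010010000000000

Answer: 11010010010000000000 (861184)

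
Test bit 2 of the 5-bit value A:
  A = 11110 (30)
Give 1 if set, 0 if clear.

Bit 2 is the 3rd from the right.
  11110
    ^
That bit is 1.

Answer: 1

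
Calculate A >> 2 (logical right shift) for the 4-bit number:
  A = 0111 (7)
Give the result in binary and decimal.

Logical shift right by 2: drop the bottom 2 bit(s), prepend 2 zero(s) on the left.
  0111  ->  keep [01], discard [11], prepend 00
= 0001

Answer: 0001 (1)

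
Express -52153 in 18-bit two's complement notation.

1. Binary of +52153:  001100101110111001
2. Invert bits:     110011010001000110
3. Add 1:           110011010001000111

Answer: 110011010001000111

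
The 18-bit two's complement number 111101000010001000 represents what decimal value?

MSB is 1, so the value is negative. Find the magnitude:
1. Invert bits:  000010111101110111
2. Add 1:        000010111101111000  = 12152
3. Apply sign:   -12152

Answer: -12152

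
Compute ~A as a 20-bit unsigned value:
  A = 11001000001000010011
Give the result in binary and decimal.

Flip each bit (0->1, 1->0):
  11001000001000010011
  00110111110111101100

Answer: 00110111110111101100 (228844)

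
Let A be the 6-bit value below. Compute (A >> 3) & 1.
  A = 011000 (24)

Bit 3 is the 4th from the right.
  011000
    ^
That bit is 1.

Answer: 1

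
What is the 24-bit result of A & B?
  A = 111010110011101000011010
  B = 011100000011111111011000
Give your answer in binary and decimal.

Apply & to each column (1 only where both bits are 1):
  111010110011101000011010
& 011100000011111111011000
--------------------------
  011000000011101000011000

Answer: 011000000011101000011000 (6306328)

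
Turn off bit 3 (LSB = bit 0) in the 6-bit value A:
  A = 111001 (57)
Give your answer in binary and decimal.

Mask = ~(1 << 3) = 110111
Bit 3 of A is 1, so AND-ing with the mask clears it to 0.
  111001
& 110111
--------
  110001

Answer: 110001 (49)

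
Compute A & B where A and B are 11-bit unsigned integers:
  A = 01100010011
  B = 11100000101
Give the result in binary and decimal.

Apply & to each column (1 only where both bits are 1):
  01100010011
& 11100000101
-------------
  01100000001

Answer: 01100000001 (769)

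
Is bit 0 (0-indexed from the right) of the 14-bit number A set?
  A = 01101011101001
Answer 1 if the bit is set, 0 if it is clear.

Bit 0 is the 1st from the right.
  01101011101001
               ^
That bit is 1.

Answer: 1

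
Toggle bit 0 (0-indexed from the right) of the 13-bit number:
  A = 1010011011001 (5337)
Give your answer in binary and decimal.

Mask = 1 << 0 = 0000000000001
Bit 0 of A is 1; XOR with the mask flips it to 0.
  1010011011001
^ 0000000000001
---------------
  1010011011000

Answer: 1010011011000 (5336)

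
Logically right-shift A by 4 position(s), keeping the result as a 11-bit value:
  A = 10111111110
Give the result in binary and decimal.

Logical shift right by 4: drop the bottom 4 bit(s), prepend 4 zero(s) on the left.
  10111111110  ->  keep [1011111], discard [1110], prepend 0000
= 00001011111

Answer: 00001011111 (95)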